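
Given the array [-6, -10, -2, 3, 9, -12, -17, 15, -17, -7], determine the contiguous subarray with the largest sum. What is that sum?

Using Kadane's algorithm on [-6, -10, -2, 3, 9, -12, -17, 15, -17, -7]:

Scanning through the array:
Position 1 (value -10): max_ending_here = -10, max_so_far = -6
Position 2 (value -2): max_ending_here = -2, max_so_far = -2
Position 3 (value 3): max_ending_here = 3, max_so_far = 3
Position 4 (value 9): max_ending_here = 12, max_so_far = 12
Position 5 (value -12): max_ending_here = 0, max_so_far = 12
Position 6 (value -17): max_ending_here = -17, max_so_far = 12
Position 7 (value 15): max_ending_here = 15, max_so_far = 15
Position 8 (value -17): max_ending_here = -2, max_so_far = 15
Position 9 (value -7): max_ending_here = -7, max_so_far = 15

Maximum subarray: [15]
Maximum sum: 15

The maximum subarray is [15] with sum 15. This subarray runs from index 7 to index 7.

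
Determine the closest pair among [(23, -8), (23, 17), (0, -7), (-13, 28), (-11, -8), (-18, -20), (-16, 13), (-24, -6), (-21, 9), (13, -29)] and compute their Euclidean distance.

Computing all pairwise distances among 10 points:

d((23, -8), (23, 17)) = 25.0
d((23, -8), (0, -7)) = 23.0217
d((23, -8), (-13, 28)) = 50.9117
d((23, -8), (-11, -8)) = 34.0
d((23, -8), (-18, -20)) = 42.72
d((23, -8), (-16, 13)) = 44.2945
d((23, -8), (-24, -6)) = 47.0425
d((23, -8), (-21, 9)) = 47.1699
d((23, -8), (13, -29)) = 23.2594
d((23, 17), (0, -7)) = 33.2415
d((23, 17), (-13, 28)) = 37.6431
d((23, 17), (-11, -8)) = 42.2019
d((23, 17), (-18, -20)) = 55.2268
d((23, 17), (-16, 13)) = 39.2046
d((23, 17), (-24, -6)) = 52.3259
d((23, 17), (-21, 9)) = 44.7214
d((23, 17), (13, -29)) = 47.0744
d((0, -7), (-13, 28)) = 37.3363
d((0, -7), (-11, -8)) = 11.0454
d((0, -7), (-18, -20)) = 22.2036
d((0, -7), (-16, 13)) = 25.6125
d((0, -7), (-24, -6)) = 24.0208
d((0, -7), (-21, 9)) = 26.4008
d((0, -7), (13, -29)) = 25.5539
d((-13, 28), (-11, -8)) = 36.0555
d((-13, 28), (-18, -20)) = 48.2597
d((-13, 28), (-16, 13)) = 15.2971
d((-13, 28), (-24, -6)) = 35.7351
d((-13, 28), (-21, 9)) = 20.6155
d((-13, 28), (13, -29)) = 62.6498
d((-11, -8), (-18, -20)) = 13.8924
d((-11, -8), (-16, 13)) = 21.587
d((-11, -8), (-24, -6)) = 13.1529
d((-11, -8), (-21, 9)) = 19.7231
d((-11, -8), (13, -29)) = 31.8904
d((-18, -20), (-16, 13)) = 33.0606
d((-18, -20), (-24, -6)) = 15.2315
d((-18, -20), (-21, 9)) = 29.1548
d((-18, -20), (13, -29)) = 32.28
d((-16, 13), (-24, -6)) = 20.6155
d((-16, 13), (-21, 9)) = 6.4031 <-- minimum
d((-16, 13), (13, -29)) = 51.0392
d((-24, -6), (-21, 9)) = 15.2971
d((-24, -6), (13, -29)) = 43.566
d((-21, 9), (13, -29)) = 50.9902

Closest pair: (-16, 13) and (-21, 9) with distance 6.4031

The closest pair is (-16, 13) and (-21, 9) with Euclidean distance 6.4031. For 10 points, brute-force pairwise comparison is shown above. For large n, the divide-and-conquer algorithm (sort by x, recurse on halves, check the dividing strip) achieves O(n log n).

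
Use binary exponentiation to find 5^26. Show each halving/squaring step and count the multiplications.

Computing 5^26 by squaring (build up from 5^1; each line after the first costs one multiplication):

5^1 = 5
5^2 = (5^1)^2 = 5^2 = 25
5^3 = 5 * 5^2 = 5 * 25 = 125
5^6 = (5^3)^2 = 125^2 = 15625
5^12 = (5^6)^2 = 15625^2 = 244140625
5^13 = 5 * 5^12 = 5 * 244140625 = 1220703125
5^26 = (5^13)^2 = 1220703125^2 = 1490116119384765625

Result: 1490116119384765625
Multiplications needed: 6 (6 lines after 5^1)

5^26 = 1490116119384765625. Using exponentiation by squaring, this requires 6 multiplications. The key idea: if the exponent is even, square the half-power; if odd, multiply by the base once.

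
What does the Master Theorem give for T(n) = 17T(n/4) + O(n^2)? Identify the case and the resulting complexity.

Master Theorem for T(n) = 17T(n/4) + O(n^2):

a = 17, b = 4, c = 2
log_b(a) = log_4(17) = 2.0437

Case 1: c = 2 < log_4(17) = 2.0437
T(n) = O(n^(log_4 17))

For T(n) = 17T(n/4) + O(n^2): log_4(17) = 2.0437. This is Case 1 of the Master Theorem (c < log_b(a), work dominated by leaves), giving O(n^(log_4 17)).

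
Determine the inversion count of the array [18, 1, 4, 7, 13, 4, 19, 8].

Finding inversions in [18, 1, 4, 7, 13, 4, 19, 8]:

(0, 1): arr[0]=18 > arr[1]=1
(0, 2): arr[0]=18 > arr[2]=4
(0, 3): arr[0]=18 > arr[3]=7
(0, 4): arr[0]=18 > arr[4]=13
(0, 5): arr[0]=18 > arr[5]=4
(0, 7): arr[0]=18 > arr[7]=8
(3, 5): arr[3]=7 > arr[5]=4
(4, 5): arr[4]=13 > arr[5]=4
(4, 7): arr[4]=13 > arr[7]=8
(6, 7): arr[6]=19 > arr[7]=8

Total inversions: 10

The array has 10 inversion(s): (0,1), (0,2), (0,3), (0,4), (0,5), (0,7), (3,5), (4,5), (4,7), (6,7). Each pair (i,j) satisfies i < j and arr[i] > arr[j].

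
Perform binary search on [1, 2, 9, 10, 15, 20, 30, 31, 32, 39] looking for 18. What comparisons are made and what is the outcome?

Binary search for 18 in [1, 2, 9, 10, 15, 20, 30, 31, 32, 39]:

lo=0, hi=9, mid=4, arr[mid]=15 -> 15 < 18, search right half
lo=5, hi=9, mid=7, arr[mid]=31 -> 31 > 18, search left half
lo=5, hi=6, mid=5, arr[mid]=20 -> 20 > 18, search left half
lo=5 > hi=4, target 18 not found

Binary search determines that 18 is not in the array after 3 comparisons. The search space was exhausted without finding the target.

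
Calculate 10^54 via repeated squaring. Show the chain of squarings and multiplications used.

Computing 10^54 by squaring (build up from 10^1; each line after the first costs one multiplication):

10^1 = 10
10^2 = (10^1)^2 = 10^2 = 100
10^3 = 10 * 10^2 = 10 * 100 = 1000
10^6 = (10^3)^2 = 1000^2 = 1000000
10^12 = (10^6)^2 = 1000000^2 = 1000000000000
10^13 = 10 * 10^12 = 10 * 1000000000000 = 10000000000000
10^26 = (10^13)^2 = 10000000000000^2 = 100000000000000000000000000
10^27 = 10 * 10^26 = 10 * 100000000000000000000000000 = 1000000000000000000000000000
10^54 = (10^27)^2 = 1000000000000000000000000000^2 = 1000000000000000000000000000000000000000000000000000000

Result: 1000000000000000000000000000000000000000000000000000000
Multiplications needed: 8 (8 lines after 10^1)

10^54 = 1000000000000000000000000000000000000000000000000000000. Using exponentiation by squaring, this requires 8 multiplications. The key idea: if the exponent is even, square the half-power; if odd, multiply by the base once.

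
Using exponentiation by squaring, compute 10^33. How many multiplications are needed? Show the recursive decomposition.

Computing 10^33 by squaring (build up from 10^1; each line after the first costs one multiplication):

10^1 = 10
10^2 = (10^1)^2 = 10^2 = 100
10^4 = (10^2)^2 = 100^2 = 10000
10^8 = (10^4)^2 = 10000^2 = 100000000
10^16 = (10^8)^2 = 100000000^2 = 10000000000000000
10^32 = (10^16)^2 = 10000000000000000^2 = 100000000000000000000000000000000
10^33 = 10 * 10^32 = 10 * 100000000000000000000000000000000 = 1000000000000000000000000000000000

Result: 1000000000000000000000000000000000
Multiplications needed: 6 (6 lines after 10^1)

10^33 = 1000000000000000000000000000000000. Using exponentiation by squaring, this requires 6 multiplications. The key idea: if the exponent is even, square the half-power; if odd, multiply by the base once.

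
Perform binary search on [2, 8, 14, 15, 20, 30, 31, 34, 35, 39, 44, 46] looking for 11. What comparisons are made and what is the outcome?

Binary search for 11 in [2, 8, 14, 15, 20, 30, 31, 34, 35, 39, 44, 46]:

lo=0, hi=11, mid=5, arr[mid]=30 -> 30 > 11, search left half
lo=0, hi=4, mid=2, arr[mid]=14 -> 14 > 11, search left half
lo=0, hi=1, mid=0, arr[mid]=2 -> 2 < 11, search right half
lo=1, hi=1, mid=1, arr[mid]=8 -> 8 < 11, search right half
lo=2 > hi=1, target 11 not found

Binary search determines that 11 is not in the array after 4 comparisons. The search space was exhausted without finding the target.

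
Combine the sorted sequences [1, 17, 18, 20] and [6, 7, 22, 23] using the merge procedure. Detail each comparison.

Merging process:

Compare 1 vs 6: take 1 from left. Merged: [1]
Compare 17 vs 6: take 6 from right. Merged: [1, 6]
Compare 17 vs 7: take 7 from right. Merged: [1, 6, 7]
Compare 17 vs 22: take 17 from left. Merged: [1, 6, 7, 17]
Compare 18 vs 22: take 18 from left. Merged: [1, 6, 7, 17, 18]
Compare 20 vs 22: take 20 from left. Merged: [1, 6, 7, 17, 18, 20]
Append remaining from right: [22, 23]. Merged: [1, 6, 7, 17, 18, 20, 22, 23]

Final merged array: [1, 6, 7, 17, 18, 20, 22, 23]
Total comparisons: 6

The merged array is [1, 6, 7, 17, 18, 20, 22, 23], requiring 6 comparisons. The merge step runs in O(n) time where n is the total number of elements.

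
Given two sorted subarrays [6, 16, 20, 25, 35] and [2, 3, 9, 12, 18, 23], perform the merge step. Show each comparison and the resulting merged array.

Merging process:

Compare 6 vs 2: take 2 from right. Merged: [2]
Compare 6 vs 3: take 3 from right. Merged: [2, 3]
Compare 6 vs 9: take 6 from left. Merged: [2, 3, 6]
Compare 16 vs 9: take 9 from right. Merged: [2, 3, 6, 9]
Compare 16 vs 12: take 12 from right. Merged: [2, 3, 6, 9, 12]
Compare 16 vs 18: take 16 from left. Merged: [2, 3, 6, 9, 12, 16]
Compare 20 vs 18: take 18 from right. Merged: [2, 3, 6, 9, 12, 16, 18]
Compare 20 vs 23: take 20 from left. Merged: [2, 3, 6, 9, 12, 16, 18, 20]
Compare 25 vs 23: take 23 from right. Merged: [2, 3, 6, 9, 12, 16, 18, 20, 23]
Append remaining from left: [25, 35]. Merged: [2, 3, 6, 9, 12, 16, 18, 20, 23, 25, 35]

Final merged array: [2, 3, 6, 9, 12, 16, 18, 20, 23, 25, 35]
Total comparisons: 9

The merged array is [2, 3, 6, 9, 12, 16, 18, 20, 23, 25, 35], requiring 9 comparisons. The merge step runs in O(n) time where n is the total number of elements.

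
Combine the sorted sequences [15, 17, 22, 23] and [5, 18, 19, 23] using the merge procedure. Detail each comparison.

Merging process:

Compare 15 vs 5: take 5 from right. Merged: [5]
Compare 15 vs 18: take 15 from left. Merged: [5, 15]
Compare 17 vs 18: take 17 from left. Merged: [5, 15, 17]
Compare 22 vs 18: take 18 from right. Merged: [5, 15, 17, 18]
Compare 22 vs 19: take 19 from right. Merged: [5, 15, 17, 18, 19]
Compare 22 vs 23: take 22 from left. Merged: [5, 15, 17, 18, 19, 22]
Compare 23 vs 23: take 23 from left. Merged: [5, 15, 17, 18, 19, 22, 23]
Append remaining from right: [23]. Merged: [5, 15, 17, 18, 19, 22, 23, 23]

Final merged array: [5, 15, 17, 18, 19, 22, 23, 23]
Total comparisons: 7

The merged array is [5, 15, 17, 18, 19, 22, 23, 23], requiring 7 comparisons. The merge step runs in O(n) time where n is the total number of elements.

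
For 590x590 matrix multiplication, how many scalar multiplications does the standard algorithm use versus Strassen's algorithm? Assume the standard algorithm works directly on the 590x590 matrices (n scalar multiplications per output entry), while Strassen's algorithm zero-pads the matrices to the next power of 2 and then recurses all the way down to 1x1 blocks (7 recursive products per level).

Matrix multiplication for 590x590 matrices:

Strassen's algorithm requires power-of-2 dimensions. Pad 590x590 to 1024x1024 (next power of 2).

Standard algorithm: 590^3 = 205379000 multiplications
Strassen's algorithm: 7^(log2(1024)) = 7^10 = 282475249 multiplications
Difference: 205379000 - 282475249 = -77096249 (Strassen uses MORE here due to padding overhead — for small or just-over-power-of-2 n, padding can outweigh the per-level savings)

Standard: 205379000 multiplications (590^3). Strassen: 282475249 multiplications (7^10, after padding to 1024x1024). Strassen reduces 8 recursive multiplications to 7 at each level.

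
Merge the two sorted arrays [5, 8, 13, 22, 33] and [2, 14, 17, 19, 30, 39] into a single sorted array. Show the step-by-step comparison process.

Merging process:

Compare 5 vs 2: take 2 from right. Merged: [2]
Compare 5 vs 14: take 5 from left. Merged: [2, 5]
Compare 8 vs 14: take 8 from left. Merged: [2, 5, 8]
Compare 13 vs 14: take 13 from left. Merged: [2, 5, 8, 13]
Compare 22 vs 14: take 14 from right. Merged: [2, 5, 8, 13, 14]
Compare 22 vs 17: take 17 from right. Merged: [2, 5, 8, 13, 14, 17]
Compare 22 vs 19: take 19 from right. Merged: [2, 5, 8, 13, 14, 17, 19]
Compare 22 vs 30: take 22 from left. Merged: [2, 5, 8, 13, 14, 17, 19, 22]
Compare 33 vs 30: take 30 from right. Merged: [2, 5, 8, 13, 14, 17, 19, 22, 30]
Compare 33 vs 39: take 33 from left. Merged: [2, 5, 8, 13, 14, 17, 19, 22, 30, 33]
Append remaining from right: [39]. Merged: [2, 5, 8, 13, 14, 17, 19, 22, 30, 33, 39]

Final merged array: [2, 5, 8, 13, 14, 17, 19, 22, 30, 33, 39]
Total comparisons: 10

The merged array is [2, 5, 8, 13, 14, 17, 19, 22, 30, 33, 39], requiring 10 comparisons. The merge step runs in O(n) time where n is the total number of elements.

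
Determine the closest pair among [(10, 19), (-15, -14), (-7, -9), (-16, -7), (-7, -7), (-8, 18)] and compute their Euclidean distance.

Computing all pairwise distances among 6 points:

d((10, 19), (-15, -14)) = 41.4005
d((10, 19), (-7, -9)) = 32.7567
d((10, 19), (-16, -7)) = 36.7696
d((10, 19), (-7, -7)) = 31.0644
d((10, 19), (-8, 18)) = 18.0278
d((-15, -14), (-7, -9)) = 9.434
d((-15, -14), (-16, -7)) = 7.0711
d((-15, -14), (-7, -7)) = 10.6301
d((-15, -14), (-8, 18)) = 32.7567
d((-7, -9), (-16, -7)) = 9.2195
d((-7, -9), (-7, -7)) = 2.0 <-- minimum
d((-7, -9), (-8, 18)) = 27.0185
d((-16, -7), (-7, -7)) = 9.0
d((-16, -7), (-8, 18)) = 26.2488
d((-7, -7), (-8, 18)) = 25.02

Closest pair: (-7, -9) and (-7, -7) with distance 2.0

The closest pair is (-7, -9) and (-7, -7) with Euclidean distance 2.0. For 6 points, brute-force pairwise comparison is shown above. For large n, the divide-and-conquer algorithm (sort by x, recurse on halves, check the dividing strip) achieves O(n log n).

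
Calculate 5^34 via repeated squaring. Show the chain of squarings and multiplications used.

Computing 5^34 by squaring (build up from 5^1; each line after the first costs one multiplication):

5^1 = 5
5^2 = (5^1)^2 = 5^2 = 25
5^4 = (5^2)^2 = 25^2 = 625
5^8 = (5^4)^2 = 625^2 = 390625
5^16 = (5^8)^2 = 390625^2 = 152587890625
5^17 = 5 * 5^16 = 5 * 152587890625 = 762939453125
5^34 = (5^17)^2 = 762939453125^2 = 582076609134674072265625

Result: 582076609134674072265625
Multiplications needed: 6 (6 lines after 5^1)

5^34 = 582076609134674072265625. Using exponentiation by squaring, this requires 6 multiplications. The key idea: if the exponent is even, square the half-power; if odd, multiply by the base once.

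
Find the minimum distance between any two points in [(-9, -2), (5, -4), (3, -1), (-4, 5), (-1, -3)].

Computing all pairwise distances among 5 points:

d((-9, -2), (5, -4)) = 14.1421
d((-9, -2), (3, -1)) = 12.0416
d((-9, -2), (-4, 5)) = 8.6023
d((-9, -2), (-1, -3)) = 8.0623
d((5, -4), (3, -1)) = 3.6056 <-- minimum
d((5, -4), (-4, 5)) = 12.7279
d((5, -4), (-1, -3)) = 6.0828
d((3, -1), (-4, 5)) = 9.2195
d((3, -1), (-1, -3)) = 4.4721
d((-4, 5), (-1, -3)) = 8.544

Closest pair: (5, -4) and (3, -1) with distance 3.6056

The closest pair is (5, -4) and (3, -1) with Euclidean distance 3.6056. For 5 points, brute-force pairwise comparison is shown above. For large n, the divide-and-conquer algorithm (sort by x, recurse on halves, check the dividing strip) achieves O(n log n).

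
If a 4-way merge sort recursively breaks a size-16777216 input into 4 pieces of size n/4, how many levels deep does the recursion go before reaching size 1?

For divide and conquer with division factor 4:

Problem sizes at each level:
Level 0: 16777216
Level 1: 4194304
Level 2: 1048576
Level 3: 262144
Level 4: 65536
Level 5: 16384
Level 6: 4096
Level 7: 1024
Level 8: 256
Level 9: 64
Level 10: 16
Level 11: 4
Level 12: 1

The root is level 0 and the size-1 base case is level 12 (the tree spans levels 0 through 12, i.e. 13 levels counting the root), so the depth is the number of divisions: log_4(16777216) = 12

The recursion tree depth is log_4(16777216) = 12. At each level, the problem size is divided by 4, so it takes 12 divisions to reduce to a base case of size 1. The algorithm makes 4 recursive calls at each level.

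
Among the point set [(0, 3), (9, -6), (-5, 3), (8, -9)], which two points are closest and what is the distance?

Computing all pairwise distances among 4 points:

d((0, 3), (9, -6)) = 12.7279
d((0, 3), (-5, 3)) = 5.0
d((0, 3), (8, -9)) = 14.4222
d((9, -6), (-5, 3)) = 16.6433
d((9, -6), (8, -9)) = 3.1623 <-- minimum
d((-5, 3), (8, -9)) = 17.6918

Closest pair: (9, -6) and (8, -9) with distance 3.1623

The closest pair is (9, -6) and (8, -9) with Euclidean distance 3.1623. For 4 points, brute-force pairwise comparison is shown above. For large n, the divide-and-conquer algorithm (sort by x, recurse on halves, check the dividing strip) achieves O(n log n).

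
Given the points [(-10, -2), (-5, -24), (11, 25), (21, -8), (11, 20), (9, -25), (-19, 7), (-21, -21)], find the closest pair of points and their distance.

Computing all pairwise distances among 8 points:

d((-10, -2), (-5, -24)) = 22.561
d((-10, -2), (11, 25)) = 34.2053
d((-10, -2), (21, -8)) = 31.5753
d((-10, -2), (11, 20)) = 30.4138
d((-10, -2), (9, -25)) = 29.8329
d((-10, -2), (-19, 7)) = 12.7279
d((-10, -2), (-21, -21)) = 21.9545
d((-5, -24), (11, 25)) = 51.5461
d((-5, -24), (21, -8)) = 30.5287
d((-5, -24), (11, 20)) = 46.8188
d((-5, -24), (9, -25)) = 14.0357
d((-5, -24), (-19, 7)) = 34.0147
d((-5, -24), (-21, -21)) = 16.2788
d((11, 25), (21, -8)) = 34.4819
d((11, 25), (11, 20)) = 5.0 <-- minimum
d((11, 25), (9, -25)) = 50.04
d((11, 25), (-19, 7)) = 34.9857
d((11, 25), (-21, -21)) = 56.0357
d((21, -8), (11, 20)) = 29.7321
d((21, -8), (9, -25)) = 20.8087
d((21, -8), (-19, 7)) = 42.72
d((21, -8), (-21, -21)) = 43.9659
d((11, 20), (9, -25)) = 45.0444
d((11, 20), (-19, 7)) = 32.6956
d((11, 20), (-21, -21)) = 52.0096
d((9, -25), (-19, 7)) = 42.5206
d((9, -25), (-21, -21)) = 30.2655
d((-19, 7), (-21, -21)) = 28.0713

Closest pair: (11, 25) and (11, 20) with distance 5.0

The closest pair is (11, 25) and (11, 20) with Euclidean distance 5.0. For 8 points, brute-force pairwise comparison is shown above. For large n, the divide-and-conquer algorithm (sort by x, recurse on halves, check the dividing strip) achieves O(n log n).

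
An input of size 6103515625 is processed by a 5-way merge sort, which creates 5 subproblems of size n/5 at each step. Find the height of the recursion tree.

For divide and conquer with division factor 5:

Problem sizes at each level:
Level 0: 6103515625
Level 1: 1220703125
Level 2: 244140625
Level 3: 48828125
Level 4: 9765625
Level 5: 1953125
Level 6: 390625
Level 7: 78125
Level 8: 15625
Level 9: 3125
Level 10: 625
Level 11: 125
Level 12: 25
Level 13: 5
Level 14: 1

The root is level 0 and the size-1 base case is level 14 (the tree spans levels 0 through 14, i.e. 15 levels counting the root), so the depth is the number of divisions: log_5(6103515625) = 14

The recursion tree depth is log_5(6103515625) = 14. At each level, the problem size is divided by 5, so it takes 14 divisions to reduce to a base case of size 1. The algorithm makes 5 recursive calls at each level.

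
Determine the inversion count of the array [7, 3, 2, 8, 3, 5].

Finding inversions in [7, 3, 2, 8, 3, 5]:

(0, 1): arr[0]=7 > arr[1]=3
(0, 2): arr[0]=7 > arr[2]=2
(0, 4): arr[0]=7 > arr[4]=3
(0, 5): arr[0]=7 > arr[5]=5
(1, 2): arr[1]=3 > arr[2]=2
(3, 4): arr[3]=8 > arr[4]=3
(3, 5): arr[3]=8 > arr[5]=5

Total inversions: 7

The array has 7 inversion(s): (0,1), (0,2), (0,4), (0,5), (1,2), (3,4), (3,5). Each pair (i,j) satisfies i < j and arr[i] > arr[j].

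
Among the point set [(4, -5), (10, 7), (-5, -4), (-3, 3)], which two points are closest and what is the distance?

Computing all pairwise distances among 4 points:

d((4, -5), (10, 7)) = 13.4164
d((4, -5), (-5, -4)) = 9.0554
d((4, -5), (-3, 3)) = 10.6301
d((10, 7), (-5, -4)) = 18.6011
d((10, 7), (-3, 3)) = 13.6015
d((-5, -4), (-3, 3)) = 7.2801 <-- minimum

Closest pair: (-5, -4) and (-3, 3) with distance 7.2801

The closest pair is (-5, -4) and (-3, 3) with Euclidean distance 7.2801. For 4 points, brute-force pairwise comparison is shown above. For large n, the divide-and-conquer algorithm (sort by x, recurse on halves, check the dividing strip) achieves O(n log n).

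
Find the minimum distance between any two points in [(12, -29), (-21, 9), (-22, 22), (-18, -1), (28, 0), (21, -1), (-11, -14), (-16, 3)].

Computing all pairwise distances among 8 points:

d((12, -29), (-21, 9)) = 50.3289
d((12, -29), (-22, 22)) = 61.2944
d((12, -29), (-18, -1)) = 41.0366
d((12, -29), (28, 0)) = 33.121
d((12, -29), (21, -1)) = 29.4109
d((12, -29), (-11, -14)) = 27.4591
d((12, -29), (-16, 3)) = 42.5206
d((-21, 9), (-22, 22)) = 13.0384
d((-21, 9), (-18, -1)) = 10.4403
d((-21, 9), (28, 0)) = 49.8197
d((-21, 9), (21, -1)) = 43.1741
d((-21, 9), (-11, -14)) = 25.0799
d((-21, 9), (-16, 3)) = 7.8102
d((-22, 22), (-18, -1)) = 23.3452
d((-22, 22), (28, 0)) = 54.626
d((-22, 22), (21, -1)) = 48.7647
d((-22, 22), (-11, -14)) = 37.6431
d((-22, 22), (-16, 3)) = 19.9249
d((-18, -1), (28, 0)) = 46.0109
d((-18, -1), (21, -1)) = 39.0
d((-18, -1), (-11, -14)) = 14.7648
d((-18, -1), (-16, 3)) = 4.4721 <-- minimum
d((28, 0), (21, -1)) = 7.0711
d((28, 0), (-11, -14)) = 41.4367
d((28, 0), (-16, 3)) = 44.1022
d((21, -1), (-11, -14)) = 34.5398
d((21, -1), (-16, 3)) = 37.2156
d((-11, -14), (-16, 3)) = 17.72

Closest pair: (-18, -1) and (-16, 3) with distance 4.4721

The closest pair is (-18, -1) and (-16, 3) with Euclidean distance 4.4721. For 8 points, brute-force pairwise comparison is shown above. For large n, the divide-and-conquer algorithm (sort by x, recurse on halves, check the dividing strip) achieves O(n log n).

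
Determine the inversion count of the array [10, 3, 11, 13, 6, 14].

Finding inversions in [10, 3, 11, 13, 6, 14]:

(0, 1): arr[0]=10 > arr[1]=3
(0, 4): arr[0]=10 > arr[4]=6
(2, 4): arr[2]=11 > arr[4]=6
(3, 4): arr[3]=13 > arr[4]=6

Total inversions: 4

The array has 4 inversion(s): (0,1), (0,4), (2,4), (3,4). Each pair (i,j) satisfies i < j and arr[i] > arr[j].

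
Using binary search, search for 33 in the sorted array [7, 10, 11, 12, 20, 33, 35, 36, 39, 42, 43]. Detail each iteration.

Binary search for 33 in [7, 10, 11, 12, 20, 33, 35, 36, 39, 42, 43]:

lo=0, hi=10, mid=5, arr[mid]=33 -> Found target at index 5!

Binary search finds 33 at index 5 after 1 comparisons. The search repeatedly halves the search space by comparing with the middle element.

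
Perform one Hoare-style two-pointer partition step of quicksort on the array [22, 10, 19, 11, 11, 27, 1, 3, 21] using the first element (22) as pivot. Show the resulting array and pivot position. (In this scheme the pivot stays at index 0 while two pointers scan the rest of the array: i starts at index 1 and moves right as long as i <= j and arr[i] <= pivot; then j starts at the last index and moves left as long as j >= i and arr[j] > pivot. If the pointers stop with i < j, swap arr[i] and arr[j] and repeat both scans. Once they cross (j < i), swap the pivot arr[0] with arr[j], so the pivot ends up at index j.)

Hoare-style two-pointer partition with pivot = 22:

Initial array: [22, 10, 19, 11, 11, 27, 1, 3, 21]

Pointers start at i = 1, j = 8.
i stops at index 5 (arr[5]=27 > 22), j stops at index 8 (arr[8]=21 <= 22): swap arr[5] and arr[8], array becomes [22, 10, 19, 11, 11, 21, 1, 3, 27]
i ends at 8, j ends at 7: the pointers have crossed (j < i), so scanning stops.

Swap pivot arr[0] with arr[7] to place pivot at position 7: [3, 10, 19, 11, 11, 21, 1, 22, 27]
Pivot position: 7

After partitioning with pivot 22, the array becomes [3, 10, 19, 11, 11, 21, 1, 22, 27]. The pivot is placed at index 7. All elements to the left of the pivot are <= 22, and all elements to the right are > 22.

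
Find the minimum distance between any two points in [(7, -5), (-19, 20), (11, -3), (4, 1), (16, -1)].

Computing all pairwise distances among 5 points:

d((7, -5), (-19, 20)) = 36.0694
d((7, -5), (11, -3)) = 4.4721 <-- minimum
d((7, -5), (4, 1)) = 6.7082
d((7, -5), (16, -1)) = 9.8489
d((-19, 20), (11, -3)) = 37.8021
d((-19, 20), (4, 1)) = 29.8329
d((-19, 20), (16, -1)) = 40.8167
d((11, -3), (4, 1)) = 8.0623
d((11, -3), (16, -1)) = 5.3852
d((4, 1), (16, -1)) = 12.1655

Closest pair: (7, -5) and (11, -3) with distance 4.4721

The closest pair is (7, -5) and (11, -3) with Euclidean distance 4.4721. For 5 points, brute-force pairwise comparison is shown above. For large n, the divide-and-conquer algorithm (sort by x, recurse on halves, check the dividing strip) achieves O(n log n).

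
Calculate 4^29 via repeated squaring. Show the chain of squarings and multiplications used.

Computing 4^29 by squaring (build up from 4^1; each line after the first costs one multiplication):

4^1 = 4
4^2 = (4^1)^2 = 4^2 = 16
4^3 = 4 * 4^2 = 4 * 16 = 64
4^6 = (4^3)^2 = 64^2 = 4096
4^7 = 4 * 4^6 = 4 * 4096 = 16384
4^14 = (4^7)^2 = 16384^2 = 268435456
4^28 = (4^14)^2 = 268435456^2 = 72057594037927936
4^29 = 4 * 4^28 = 4 * 72057594037927936 = 288230376151711744

Result: 288230376151711744
Multiplications needed: 7 (7 lines after 4^1)

4^29 = 288230376151711744. Using exponentiation by squaring, this requires 7 multiplications. The key idea: if the exponent is even, square the half-power; if odd, multiply by the base once.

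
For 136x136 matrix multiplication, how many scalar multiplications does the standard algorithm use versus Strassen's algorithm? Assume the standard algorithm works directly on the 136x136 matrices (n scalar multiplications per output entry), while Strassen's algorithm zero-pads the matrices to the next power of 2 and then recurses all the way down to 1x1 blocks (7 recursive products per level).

Matrix multiplication for 136x136 matrices:

Strassen's algorithm requires power-of-2 dimensions. Pad 136x136 to 256x256 (next power of 2).

Standard algorithm: 136^3 = 2515456 multiplications
Strassen's algorithm: 7^(log2(256)) = 7^8 = 5764801 multiplications
Difference: 2515456 - 5764801 = -3249345 (Strassen uses MORE here due to padding overhead — for small or just-over-power-of-2 n, padding can outweigh the per-level savings)

Standard: 2515456 multiplications (136^3). Strassen: 5764801 multiplications (7^8, after padding to 256x256). Strassen reduces 8 recursive multiplications to 7 at each level.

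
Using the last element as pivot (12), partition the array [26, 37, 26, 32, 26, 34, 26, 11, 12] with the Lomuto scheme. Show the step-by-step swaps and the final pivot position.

Lomuto partition with pivot = 12:

Initial array: [26, 37, 26, 32, 26, 34, 26, 11, 12]

arr[0]=26 > 12: no swap
arr[1]=37 > 12: no swap
arr[2]=26 > 12: no swap
arr[3]=32 > 12: no swap
arr[4]=26 > 12: no swap
arr[5]=34 > 12: no swap
arr[6]=26 > 12: no swap
arr[7]=11 <= 12: swap with position 0, array becomes [11, 37, 26, 32, 26, 34, 26, 26, 12]

Place pivot at position 1: [11, 12, 26, 32, 26, 34, 26, 26, 37]
Pivot position: 1

After partitioning with pivot 12, the array becomes [11, 12, 26, 32, 26, 34, 26, 26, 37]. The pivot is placed at index 1. All elements to the left of the pivot are <= 12, and all elements to the right are > 12.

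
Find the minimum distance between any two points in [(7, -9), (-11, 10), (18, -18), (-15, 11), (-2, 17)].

Computing all pairwise distances among 5 points:

d((7, -9), (-11, 10)) = 26.1725
d((7, -9), (18, -18)) = 14.2127
d((7, -9), (-15, 11)) = 29.7321
d((7, -9), (-2, 17)) = 27.5136
d((-11, 10), (18, -18)) = 40.3113
d((-11, 10), (-15, 11)) = 4.1231 <-- minimum
d((-11, 10), (-2, 17)) = 11.4018
d((18, -18), (-15, 11)) = 43.9318
d((18, -18), (-2, 17)) = 40.3113
d((-15, 11), (-2, 17)) = 14.3178

Closest pair: (-11, 10) and (-15, 11) with distance 4.1231

The closest pair is (-11, 10) and (-15, 11) with Euclidean distance 4.1231. For 5 points, brute-force pairwise comparison is shown above. For large n, the divide-and-conquer algorithm (sort by x, recurse on halves, check the dividing strip) achieves O(n log n).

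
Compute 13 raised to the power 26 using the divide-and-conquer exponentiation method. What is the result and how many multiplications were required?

Computing 13^26 by squaring (build up from 13^1; each line after the first costs one multiplication):

13^1 = 13
13^2 = (13^1)^2 = 13^2 = 169
13^3 = 13 * 13^2 = 13 * 169 = 2197
13^6 = (13^3)^2 = 2197^2 = 4826809
13^12 = (13^6)^2 = 4826809^2 = 23298085122481
13^13 = 13 * 13^12 = 13 * 23298085122481 = 302875106592253
13^26 = (13^13)^2 = 302875106592253^2 = 91733330193268616658399616009

Result: 91733330193268616658399616009
Multiplications needed: 6 (6 lines after 13^1)

13^26 = 91733330193268616658399616009. Using exponentiation by squaring, this requires 6 multiplications. The key idea: if the exponent is even, square the half-power; if odd, multiply by the base once.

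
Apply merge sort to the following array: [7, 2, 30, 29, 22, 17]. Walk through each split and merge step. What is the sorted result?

Merge sort trace:

Split: [7, 2, 30, 29, 22, 17] -> [7, 2, 30] and [29, 22, 17]
  Split: [7, 2, 30] -> [7] and [2, 30]
    Split: [2, 30] -> [2] and [30]
    Merge: [2] + [30] -> [2, 30]
  Merge: [7] + [2, 30] -> [2, 7, 30]
  Split: [29, 22, 17] -> [29] and [22, 17]
    Split: [22, 17] -> [22] and [17]
    Merge: [22] + [17] -> [17, 22]
  Merge: [29] + [17, 22] -> [17, 22, 29]
Merge: [2, 7, 30] + [17, 22, 29] -> [2, 7, 17, 22, 29, 30]

Final sorted array: [2, 7, 17, 22, 29, 30]

The merge sort proceeds by recursively splitting the array and merging sorted halves.
After all merges, the sorted array is [2, 7, 17, 22, 29, 30].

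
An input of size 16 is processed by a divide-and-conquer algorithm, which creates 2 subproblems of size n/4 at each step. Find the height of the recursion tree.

For divide and conquer with division factor 4:

Problem sizes at each level:
Level 0: 16
Level 1: 4
Level 2: 1

The root is level 0 and the size-1 base case is level 2 (the tree spans levels 0 through 2, i.e. 3 levels counting the root), so the depth is the number of divisions: log_4(16) = 2

The recursion tree depth is log_4(16) = 2. At each level, the problem size is divided by 4, so it takes 2 divisions to reduce to a base case of size 1. The algorithm makes 2 recursive calls at each level.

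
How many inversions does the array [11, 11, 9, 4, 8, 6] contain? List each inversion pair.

Finding inversions in [11, 11, 9, 4, 8, 6]:

(0, 2): arr[0]=11 > arr[2]=9
(0, 3): arr[0]=11 > arr[3]=4
(0, 4): arr[0]=11 > arr[4]=8
(0, 5): arr[0]=11 > arr[5]=6
(1, 2): arr[1]=11 > arr[2]=9
(1, 3): arr[1]=11 > arr[3]=4
(1, 4): arr[1]=11 > arr[4]=8
(1, 5): arr[1]=11 > arr[5]=6
(2, 3): arr[2]=9 > arr[3]=4
(2, 4): arr[2]=9 > arr[4]=8
(2, 5): arr[2]=9 > arr[5]=6
(4, 5): arr[4]=8 > arr[5]=6

Total inversions: 12

The array has 12 inversion(s): (0,2), (0,3), (0,4), (0,5), (1,2), (1,3), (1,4), (1,5), (2,3), (2,4), (2,5), (4,5). Each pair (i,j) satisfies i < j and arr[i] > arr[j].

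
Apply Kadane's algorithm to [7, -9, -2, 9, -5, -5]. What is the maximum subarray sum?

Using Kadane's algorithm on [7, -9, -2, 9, -5, -5]:

Scanning through the array:
Position 1 (value -9): max_ending_here = -2, max_so_far = 7
Position 2 (value -2): max_ending_here = -2, max_so_far = 7
Position 3 (value 9): max_ending_here = 9, max_so_far = 9
Position 4 (value -5): max_ending_here = 4, max_so_far = 9
Position 5 (value -5): max_ending_here = -1, max_so_far = 9

Maximum subarray: [9]
Maximum sum: 9

The maximum subarray is [9] with sum 9. This subarray runs from index 3 to index 3.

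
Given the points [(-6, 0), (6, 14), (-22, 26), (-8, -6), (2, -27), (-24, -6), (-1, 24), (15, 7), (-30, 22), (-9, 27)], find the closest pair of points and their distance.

Computing all pairwise distances among 10 points:

d((-6, 0), (6, 14)) = 18.4391
d((-6, 0), (-22, 26)) = 30.5287
d((-6, 0), (-8, -6)) = 6.3246 <-- minimum
d((-6, 0), (2, -27)) = 28.1603
d((-6, 0), (-24, -6)) = 18.9737
d((-6, 0), (-1, 24)) = 24.5153
d((-6, 0), (15, 7)) = 22.1359
d((-6, 0), (-30, 22)) = 32.5576
d((-6, 0), (-9, 27)) = 27.1662
d((6, 14), (-22, 26)) = 30.4631
d((6, 14), (-8, -6)) = 24.4131
d((6, 14), (2, -27)) = 41.1947
d((6, 14), (-24, -6)) = 36.0555
d((6, 14), (-1, 24)) = 12.2066
d((6, 14), (15, 7)) = 11.4018
d((6, 14), (-30, 22)) = 36.8782
d((6, 14), (-9, 27)) = 19.8494
d((-22, 26), (-8, -6)) = 34.9285
d((-22, 26), (2, -27)) = 58.1808
d((-22, 26), (-24, -6)) = 32.0624
d((-22, 26), (-1, 24)) = 21.095
d((-22, 26), (15, 7)) = 41.5933
d((-22, 26), (-30, 22)) = 8.9443
d((-22, 26), (-9, 27)) = 13.0384
d((-8, -6), (2, -27)) = 23.2594
d((-8, -6), (-24, -6)) = 16.0
d((-8, -6), (-1, 24)) = 30.8058
d((-8, -6), (15, 7)) = 26.4197
d((-8, -6), (-30, 22)) = 35.609
d((-8, -6), (-9, 27)) = 33.0151
d((2, -27), (-24, -6)) = 33.4215
d((2, -27), (-1, 24)) = 51.0882
d((2, -27), (15, 7)) = 36.4005
d((2, -27), (-30, 22)) = 58.5235
d((2, -27), (-9, 27)) = 55.109
d((-24, -6), (-1, 24)) = 37.8021
d((-24, -6), (15, 7)) = 41.1096
d((-24, -6), (-30, 22)) = 28.6356
d((-24, -6), (-9, 27)) = 36.2491
d((-1, 24), (15, 7)) = 23.3452
d((-1, 24), (-30, 22)) = 29.0689
d((-1, 24), (-9, 27)) = 8.544
d((15, 7), (-30, 22)) = 47.4342
d((15, 7), (-9, 27)) = 31.241
d((-30, 22), (-9, 27)) = 21.587

Closest pair: (-6, 0) and (-8, -6) with distance 6.3246

The closest pair is (-6, 0) and (-8, -6) with Euclidean distance 6.3246. For 10 points, brute-force pairwise comparison is shown above. For large n, the divide-and-conquer algorithm (sort by x, recurse on halves, check the dividing strip) achieves O(n log n).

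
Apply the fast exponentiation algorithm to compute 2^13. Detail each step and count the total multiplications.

Computing 2^13 by squaring (build up from 2^1; each line after the first costs one multiplication):

2^1 = 2
2^2 = (2^1)^2 = 2^2 = 4
2^3 = 2 * 2^2 = 2 * 4 = 8
2^6 = (2^3)^2 = 8^2 = 64
2^12 = (2^6)^2 = 64^2 = 4096
2^13 = 2 * 2^12 = 2 * 4096 = 8192

Result: 8192
Multiplications needed: 5 (5 lines after 2^1)

2^13 = 8192. Using exponentiation by squaring, this requires 5 multiplications. The key idea: if the exponent is even, square the half-power; if odd, multiply by the base once.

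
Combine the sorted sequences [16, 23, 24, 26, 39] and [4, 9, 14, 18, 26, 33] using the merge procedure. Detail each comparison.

Merging process:

Compare 16 vs 4: take 4 from right. Merged: [4]
Compare 16 vs 9: take 9 from right. Merged: [4, 9]
Compare 16 vs 14: take 14 from right. Merged: [4, 9, 14]
Compare 16 vs 18: take 16 from left. Merged: [4, 9, 14, 16]
Compare 23 vs 18: take 18 from right. Merged: [4, 9, 14, 16, 18]
Compare 23 vs 26: take 23 from left. Merged: [4, 9, 14, 16, 18, 23]
Compare 24 vs 26: take 24 from left. Merged: [4, 9, 14, 16, 18, 23, 24]
Compare 26 vs 26: take 26 from left. Merged: [4, 9, 14, 16, 18, 23, 24, 26]
Compare 39 vs 26: take 26 from right. Merged: [4, 9, 14, 16, 18, 23, 24, 26, 26]
Compare 39 vs 33: take 33 from right. Merged: [4, 9, 14, 16, 18, 23, 24, 26, 26, 33]
Append remaining from left: [39]. Merged: [4, 9, 14, 16, 18, 23, 24, 26, 26, 33, 39]

Final merged array: [4, 9, 14, 16, 18, 23, 24, 26, 26, 33, 39]
Total comparisons: 10

The merged array is [4, 9, 14, 16, 18, 23, 24, 26, 26, 33, 39], requiring 10 comparisons. The merge step runs in O(n) time where n is the total number of elements.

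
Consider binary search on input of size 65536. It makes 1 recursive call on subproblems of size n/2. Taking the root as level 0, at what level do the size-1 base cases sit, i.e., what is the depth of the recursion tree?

For divide and conquer with division factor 2:

Problem sizes at each level:
Level 0: 65536
Level 1: 32768
Level 2: 16384
Level 3: 8192
Level 4: 4096
Level 5: 2048
Level 6: 1024
Level 7: 512
Level 8: 256
Level 9: 128
Level 10: 64
Level 11: 32
Level 12: 16
Level 13: 8
Level 14: 4
Level 15: 2
Level 16: 1

The root is level 0 and the size-1 base case is level 16 (the tree spans levels 0 through 16, i.e. 17 levels counting the root), so the depth is the number of divisions: log_2(65536) = 16

The recursion tree depth is log_2(65536) = 16. At each level, the problem size is divided by 2, so it takes 16 divisions to reduce to a base case of size 1. The algorithm makes 1 recursive call at each level.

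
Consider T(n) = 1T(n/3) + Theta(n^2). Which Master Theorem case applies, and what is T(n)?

Master Theorem for T(n) = 1T(n/3) + O(n^2):

a = 1, b = 3, c = 2
log_b(a) = log_3(1) = 0.0000

Case 3: c = 2 > log_3(1) = 0.0000
T(n) = O(n^2) = O(n^2)

For T(n) = 1T(n/3) + O(n^2): log_3(1) = 0.0000. This is Case 3 of the Master Theorem (c > log_b(a), work dominated by root), giving O(n^2).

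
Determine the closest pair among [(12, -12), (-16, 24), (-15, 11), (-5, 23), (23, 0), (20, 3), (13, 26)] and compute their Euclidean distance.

Computing all pairwise distances among 7 points:

d((12, -12), (-16, 24)) = 45.607
d((12, -12), (-15, 11)) = 35.4683
d((12, -12), (-5, 23)) = 38.9102
d((12, -12), (23, 0)) = 16.2788
d((12, -12), (20, 3)) = 17.0
d((12, -12), (13, 26)) = 38.0132
d((-16, 24), (-15, 11)) = 13.0384
d((-16, 24), (-5, 23)) = 11.0454
d((-16, 24), (23, 0)) = 45.793
d((-16, 24), (20, 3)) = 41.6773
d((-16, 24), (13, 26)) = 29.0689
d((-15, 11), (-5, 23)) = 15.6205
d((-15, 11), (23, 0)) = 39.5601
d((-15, 11), (20, 3)) = 35.9026
d((-15, 11), (13, 26)) = 31.7648
d((-5, 23), (23, 0)) = 36.2353
d((-5, 23), (20, 3)) = 32.0156
d((-5, 23), (13, 26)) = 18.2483
d((23, 0), (20, 3)) = 4.2426 <-- minimum
d((23, 0), (13, 26)) = 27.8568
d((20, 3), (13, 26)) = 24.0416

Closest pair: (23, 0) and (20, 3) with distance 4.2426

The closest pair is (23, 0) and (20, 3) with Euclidean distance 4.2426. For 7 points, brute-force pairwise comparison is shown above. For large n, the divide-and-conquer algorithm (sort by x, recurse on halves, check the dividing strip) achieves O(n log n).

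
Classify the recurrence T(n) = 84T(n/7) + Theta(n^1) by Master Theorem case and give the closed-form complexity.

Master Theorem for T(n) = 84T(n/7) + O(n^1):

a = 84, b = 7, c = 1
log_b(a) = log_7(84) = 2.2770

Case 1: c = 1 < log_7(84) = 2.2770
T(n) = O(n^(log_7 84))

For T(n) = 84T(n/7) + O(n^1): log_7(84) = 2.2770. This is Case 1 of the Master Theorem (c < log_b(a), work dominated by leaves), giving O(n^(log_7 84)).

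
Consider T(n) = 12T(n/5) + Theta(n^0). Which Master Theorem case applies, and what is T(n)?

Master Theorem for T(n) = 12T(n/5) + O(n^0):

a = 12, b = 5, c = 0
log_b(a) = log_5(12) = 1.5440

Case 1: c = 0 < log_5(12) = 1.5440
T(n) = O(n^(log_5 12))

For T(n) = 12T(n/5) + O(n^0): log_5(12) = 1.5440. This is Case 1 of the Master Theorem (c < log_b(a), work dominated by leaves), giving O(n^(log_5 12)).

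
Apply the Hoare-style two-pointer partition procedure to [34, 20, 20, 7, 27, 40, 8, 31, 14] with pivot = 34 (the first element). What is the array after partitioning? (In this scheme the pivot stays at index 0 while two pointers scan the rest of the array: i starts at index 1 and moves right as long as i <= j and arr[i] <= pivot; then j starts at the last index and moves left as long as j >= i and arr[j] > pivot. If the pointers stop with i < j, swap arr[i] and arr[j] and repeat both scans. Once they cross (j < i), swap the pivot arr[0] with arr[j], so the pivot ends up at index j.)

Hoare-style two-pointer partition with pivot = 34:

Initial array: [34, 20, 20, 7, 27, 40, 8, 31, 14]

Pointers start at i = 1, j = 8.
i stops at index 5 (arr[5]=40 > 34), j stops at index 8 (arr[8]=14 <= 34): swap arr[5] and arr[8], array becomes [34, 20, 20, 7, 27, 14, 8, 31, 40]
i ends at 8, j ends at 7: the pointers have crossed (j < i), so scanning stops.

Swap pivot arr[0] with arr[7] to place pivot at position 7: [31, 20, 20, 7, 27, 14, 8, 34, 40]
Pivot position: 7

After partitioning with pivot 34, the array becomes [31, 20, 20, 7, 27, 14, 8, 34, 40]. The pivot is placed at index 7. All elements to the left of the pivot are <= 34, and all elements to the right are > 34.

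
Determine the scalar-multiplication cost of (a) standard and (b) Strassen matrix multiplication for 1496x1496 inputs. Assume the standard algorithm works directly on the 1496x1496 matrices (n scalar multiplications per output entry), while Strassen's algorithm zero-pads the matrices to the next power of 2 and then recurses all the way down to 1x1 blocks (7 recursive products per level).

Matrix multiplication for 1496x1496 matrices:

Strassen's algorithm requires power-of-2 dimensions. Pad 1496x1496 to 2048x2048 (next power of 2).

Standard algorithm: 1496^3 = 3348071936 multiplications
Strassen's algorithm: 7^(log2(2048)) = 7^11 = 1977326743 multiplications
Savings: 3348071936 - 1977326743 = 1370745193 multiplications

Standard: 3348071936 multiplications (1496^3). Strassen: 1977326743 multiplications (7^11, after padding to 2048x2048). Strassen reduces 8 recursive multiplications to 7 at each level.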